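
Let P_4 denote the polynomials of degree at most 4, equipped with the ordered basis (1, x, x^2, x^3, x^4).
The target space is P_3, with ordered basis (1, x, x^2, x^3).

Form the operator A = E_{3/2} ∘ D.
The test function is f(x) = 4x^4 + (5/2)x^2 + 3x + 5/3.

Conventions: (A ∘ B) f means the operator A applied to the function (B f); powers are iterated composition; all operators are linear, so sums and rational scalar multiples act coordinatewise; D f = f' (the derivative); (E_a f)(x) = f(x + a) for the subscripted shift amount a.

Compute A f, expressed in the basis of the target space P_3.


the result is g(x) = 16x^3 + 72x^2 + 113x + 129/2

D f = 16x^3 + 5x + 3
E_{3/2} D f = 16x^3 + 72x^2 + 113x + 129/2


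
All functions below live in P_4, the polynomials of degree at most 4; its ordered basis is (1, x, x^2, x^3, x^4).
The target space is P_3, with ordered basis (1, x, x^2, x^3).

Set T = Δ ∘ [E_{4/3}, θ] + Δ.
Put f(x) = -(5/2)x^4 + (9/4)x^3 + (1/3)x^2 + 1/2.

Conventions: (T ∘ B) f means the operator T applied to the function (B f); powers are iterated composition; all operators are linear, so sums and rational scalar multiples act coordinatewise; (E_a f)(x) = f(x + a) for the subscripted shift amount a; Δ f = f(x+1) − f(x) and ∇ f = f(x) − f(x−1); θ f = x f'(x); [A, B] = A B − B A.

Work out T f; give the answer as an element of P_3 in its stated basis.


θ f = -10x^4 + (27/4)x^3 + (2/3)x^2
E_{4/3} θ f = -10x^4 - (559/12)x^3 - 79x^2 - (1540/27)x - 1168/81
E_{4/3} f = -(5/2)x^4 - (133/12)x^3 - (52/3)x^2 - (292/27)x - 239/162
θ E_{4/3} f = -10x^4 - (133/4)x^3 - (104/3)x^2 - (292/27)x
[E_{4/3}, θ] f = -(40/3)x^3 - (133/3)x^2 - (416/9)x - 1168/81
Δ [E_{4/3}, θ] f = -40x^2 - (386/3)x - 935/9
Δ f = -10x^3 - (33/4)x^2 - (31/12)x + 1/12
(Δ ∘ [E_{4/3}, θ] + Δ) f = -10x^3 - (193/4)x^2 - (525/4)x - 3737/36

g(x) = -10x^3 - (193/4)x^2 - (525/4)x - 3737/36


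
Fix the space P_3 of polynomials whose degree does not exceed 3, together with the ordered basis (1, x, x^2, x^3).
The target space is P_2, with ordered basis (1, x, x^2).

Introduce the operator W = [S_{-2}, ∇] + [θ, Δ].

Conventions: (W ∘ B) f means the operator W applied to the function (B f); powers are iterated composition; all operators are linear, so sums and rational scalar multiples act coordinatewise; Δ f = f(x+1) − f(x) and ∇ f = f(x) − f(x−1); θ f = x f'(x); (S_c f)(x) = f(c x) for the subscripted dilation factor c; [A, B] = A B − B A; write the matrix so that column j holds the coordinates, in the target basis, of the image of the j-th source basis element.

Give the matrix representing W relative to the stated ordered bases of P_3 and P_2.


image of 1: 0
image of x: 2
image of x^2: -14x + 1
image of x^3: 33x^2 - 24x + 6
each image's coordinates form column j of the matrix

the matrix is [[0, 2, 1, 6]; [0, 0, -14, -24]; [0, 0, 0, 33]] (rows listed top to bottom)


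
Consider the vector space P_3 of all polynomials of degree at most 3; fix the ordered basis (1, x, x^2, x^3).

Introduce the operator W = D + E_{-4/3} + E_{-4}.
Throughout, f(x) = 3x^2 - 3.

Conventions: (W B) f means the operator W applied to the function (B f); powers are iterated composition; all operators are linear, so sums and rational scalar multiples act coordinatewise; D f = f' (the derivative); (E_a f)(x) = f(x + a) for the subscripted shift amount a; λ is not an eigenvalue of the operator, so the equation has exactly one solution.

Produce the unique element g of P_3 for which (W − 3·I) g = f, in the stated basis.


the result is g(x) = -3x^2 + 26x - 163

write g with unknown coordinates in the stated basis and equate coefficients in (W − 3·I) g = f
solving from the highest basis element down gives g = -3x^2 + 26x - 163
check: W g = -6x^2 + 78x - 492
so W g − 3·g = 3x^2 - 3 = f ✓


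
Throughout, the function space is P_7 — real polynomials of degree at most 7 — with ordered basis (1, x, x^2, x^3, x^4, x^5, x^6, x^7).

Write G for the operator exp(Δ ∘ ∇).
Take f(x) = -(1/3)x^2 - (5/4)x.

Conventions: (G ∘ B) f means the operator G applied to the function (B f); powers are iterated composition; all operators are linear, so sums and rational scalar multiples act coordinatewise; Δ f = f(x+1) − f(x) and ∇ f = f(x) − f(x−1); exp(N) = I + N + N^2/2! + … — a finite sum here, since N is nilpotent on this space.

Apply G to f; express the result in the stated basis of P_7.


the result is g(x) = -(1/3)x^2 - (5/4)x - 2/3

order-1 term: -2/3
the series for exp(Δ ∘ ∇) f terminates at order 1
exp(Δ ∘ ∇) f = -(1/3)x^2 - (5/4)x - 2/3


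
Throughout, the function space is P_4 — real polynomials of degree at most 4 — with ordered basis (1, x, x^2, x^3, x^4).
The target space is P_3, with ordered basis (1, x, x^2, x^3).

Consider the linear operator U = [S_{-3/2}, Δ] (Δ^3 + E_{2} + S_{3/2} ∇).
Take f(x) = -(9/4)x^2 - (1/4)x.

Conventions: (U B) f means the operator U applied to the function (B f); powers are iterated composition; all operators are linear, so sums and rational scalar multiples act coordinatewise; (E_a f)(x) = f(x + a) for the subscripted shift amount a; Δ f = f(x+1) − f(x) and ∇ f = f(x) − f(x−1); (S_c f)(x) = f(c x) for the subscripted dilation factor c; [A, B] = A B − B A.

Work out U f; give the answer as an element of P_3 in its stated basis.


Δ f = -(9/2)x - 5/2
Δ Δ f = -9/2
Δ Δ Δ f = 0
E_{2} f = -(9/4)x^2 - (37/4)x - 19/2
∇ f = -(9/2)x + 2
S_{3/2} ∇ f = -(27/4)x + 2
(Δ^3 + E_{2} + S_{3/2} ∇) f = -(9/4)x^2 - 16x - 15/2
Δ (Δ^3 + E_{2} + S_{3/2} ∇) f = -(9/2)x - 73/4
S_{-3/2} Δ (Δ^3 + E_{2} + S_{3/2} ∇) f = (27/4)x - 73/4
S_{-3/2} (Δ^3 + E_{2} + S_{3/2} ∇) f = -(81/16)x^2 + 24x - 15/2
Δ S_{-3/2} (Δ^3 + E_{2} + S_{3/2} ∇) f = -(81/8)x + 303/16
[S_{-3/2}, Δ] (Δ^3 + E_{2} + S_{3/2} ∇) f = (135/8)x - 595/16

g(x) = (135/8)x - 595/16


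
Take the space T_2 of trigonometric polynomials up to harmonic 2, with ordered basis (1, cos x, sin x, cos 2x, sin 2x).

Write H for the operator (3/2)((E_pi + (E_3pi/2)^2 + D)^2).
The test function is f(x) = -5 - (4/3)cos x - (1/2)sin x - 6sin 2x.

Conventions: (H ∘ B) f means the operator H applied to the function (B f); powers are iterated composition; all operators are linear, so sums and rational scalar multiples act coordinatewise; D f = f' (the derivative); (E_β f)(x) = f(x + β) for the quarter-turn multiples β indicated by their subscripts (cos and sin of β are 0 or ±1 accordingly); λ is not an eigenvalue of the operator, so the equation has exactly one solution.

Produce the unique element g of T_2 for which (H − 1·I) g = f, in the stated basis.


the image equals g(x) = -1 - (92/579)cos x + (25/193)sin x + (72/145)cos 2x + (6/145)sin 2x

write g with unknown coordinates in the stated basis and equate coefficients in (H − 1·I) g = f
solving from the highest basis element down gives g = -1 - (92/579)cos x + (25/193)sin x + (72/145)cos 2x + (6/145)sin 2x
check: H g = -6 - (288/193)cos x - (143/386)sin x + (72/145)cos 2x - (864/145)sin 2x
so H g − 1·g = -5 - (4/3)cos x - (1/2)sin x - 6sin 2x = f ✓


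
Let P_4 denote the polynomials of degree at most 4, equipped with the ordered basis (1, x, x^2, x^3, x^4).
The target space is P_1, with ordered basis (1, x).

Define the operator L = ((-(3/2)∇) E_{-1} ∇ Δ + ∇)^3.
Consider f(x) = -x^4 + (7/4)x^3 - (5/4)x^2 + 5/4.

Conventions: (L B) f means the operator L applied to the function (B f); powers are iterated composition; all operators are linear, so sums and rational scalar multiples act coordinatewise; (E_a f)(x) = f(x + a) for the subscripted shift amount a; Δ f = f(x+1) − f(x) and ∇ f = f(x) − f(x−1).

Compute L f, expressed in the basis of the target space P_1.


g(x) = -24x + 93/2

Δ f = -4x^3 - (3/4)x^2 - (5/4)x - 1/2
∇ Δ f = -12x^2 + (21/2)x - 9/2
E_{-1} ∇ Δ f = -12x^2 + (69/2)x - 27
∇ (E_{-1} ∇ Δ) f = -24x + 93/2
(-(3/2)∇) (E_{-1} ∇ Δ) f = 36x - 279/4
∇ f = -4x^3 + (45/4)x^2 - (47/4)x + 4
((-(3/2)∇) E_{-1} ∇ Δ + ∇) f = -4x^3 + (45/4)x^2 + (97/4)x - 263/4
Δ ((-(3/2)∇) E_{-1} ∇ Δ + ∇) f = -12x^2 + (21/2)x + 63/2
∇ Δ ((-(3/2)∇) E_{-1} ∇ Δ + ∇) f = -24x + 45/2
E_{-1} ∇ Δ ((-(3/2)∇) E_{-1} ∇ Δ + ∇) f = -24x + 93/2
∇ (E_{-1} ∇ Δ) ((-(3/2)∇) E_{-1} ∇ Δ + ∇) f = -24
(-(3/2)∇) (E_{-1} ∇ Δ) ((-(3/2)∇) E_{-1} ∇ Δ + ∇) f = 36
∇ ((-(3/2)∇) E_{-1} ∇ Δ + ∇) f = -12x^2 + (69/2)x + 9
((-(3/2)∇) E_{-1} ∇ Δ + ∇) ((-(3/2)∇) E_{-1} ∇ Δ + ∇) f = -12x^2 + (69/2)x + 45
Δ ((-(3/2)∇) E_{-1} ∇ Δ + ∇) ((-(3/2)∇) E_{-1} ∇ Δ + ∇) f = -24x + 45/2
∇ Δ ((-(3/2)∇) E_{-1} ∇ Δ + ∇) ((-(3/2)∇) E_{-1} ∇ Δ + ∇) f = -24
E_{-1} ∇ Δ ((-(3/2)∇) E_{-1} ∇ Δ + ∇) ((-(3/2)∇) E_{-1} ∇ Δ + ∇) f = -24
∇ (E_{-1} ∇ Δ) ((-(3/2)∇) E_{-1} ∇ Δ + ∇) ((-(3/2)∇) E_{-1} ∇ Δ + ∇) f = 0
(-(3/2)∇) (E_{-1} ∇ Δ) ((-(3/2)∇) E_{-1} ∇ Δ + ∇) ((-(3/2)∇) E_{-1} ∇ Δ + ∇) f = 0
∇ ((-(3/2)∇) E_{-1} ∇ Δ + ∇) ((-(3/2)∇) E_{-1} ∇ Δ + ∇) f = -24x + 93/2
((-(3/2)∇) E_{-1} ∇ Δ + ∇) ((-(3/2)∇) E_{-1} ∇ Δ + ∇) ((-(3/2)∇) E_{-1} ∇ Δ + ∇) f = -24x + 93/2


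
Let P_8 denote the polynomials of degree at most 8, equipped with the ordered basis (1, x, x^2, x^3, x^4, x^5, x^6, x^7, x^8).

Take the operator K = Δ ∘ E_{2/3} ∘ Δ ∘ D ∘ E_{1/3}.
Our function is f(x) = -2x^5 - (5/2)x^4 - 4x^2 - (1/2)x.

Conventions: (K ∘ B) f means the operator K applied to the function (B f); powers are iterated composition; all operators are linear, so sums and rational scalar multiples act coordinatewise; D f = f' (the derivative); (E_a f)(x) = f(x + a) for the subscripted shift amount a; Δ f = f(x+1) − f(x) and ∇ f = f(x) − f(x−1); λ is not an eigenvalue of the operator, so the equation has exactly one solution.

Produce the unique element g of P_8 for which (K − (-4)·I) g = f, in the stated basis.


the result is g(x) = -(1/2)x^5 - (5/8)x^4 + (13/2)x^2 + (269/8)x + 155/4

write g with unknown coordinates in the stated basis and equate coefficients in (K − (-4)·I) g = f
solving from the highest basis element down gives g = -(1/2)x^5 - (5/8)x^4 + (13/2)x^2 + (269/8)x + 155/4
check: K g = -30x^2 - 135x - 155
so K g − (-4)·g = -2x^5 - (5/2)x^4 - 4x^2 - (1/2)x = f ✓


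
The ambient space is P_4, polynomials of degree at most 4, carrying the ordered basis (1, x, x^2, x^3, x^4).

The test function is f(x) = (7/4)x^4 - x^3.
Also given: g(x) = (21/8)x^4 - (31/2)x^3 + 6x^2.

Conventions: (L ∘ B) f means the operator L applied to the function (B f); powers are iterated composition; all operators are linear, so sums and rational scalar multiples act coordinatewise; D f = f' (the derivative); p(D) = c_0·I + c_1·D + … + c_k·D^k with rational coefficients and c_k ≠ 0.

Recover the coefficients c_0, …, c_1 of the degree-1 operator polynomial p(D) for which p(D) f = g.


p(D) = (3/2)·I − 2·D, i.e. c_0 = 3/2, c_1 = -2

D^0 f = (7/4)x^4 - x^3
D^1 f = 7x^3 - 3x^2
matching coefficients of g against c_0 f + c_1 Df + … from the top degree down determines the c_i
solution: c_0 = 3/2, c_1 = -2


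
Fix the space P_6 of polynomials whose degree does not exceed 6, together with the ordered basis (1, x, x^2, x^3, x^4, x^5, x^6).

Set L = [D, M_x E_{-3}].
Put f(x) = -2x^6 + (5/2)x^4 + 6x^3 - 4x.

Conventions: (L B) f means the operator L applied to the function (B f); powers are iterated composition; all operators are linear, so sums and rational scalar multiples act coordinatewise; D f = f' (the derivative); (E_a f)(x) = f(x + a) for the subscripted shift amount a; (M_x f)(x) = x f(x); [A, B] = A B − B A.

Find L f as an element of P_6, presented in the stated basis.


E_{-3} f = -2x^6 + 36x^5 - (535/2)x^4 + 1056x^3 - 2349x^2 + 2804x - 2811/2
M_x E_{-3} f = -2x^7 + 36x^6 - (535/2)x^5 + 1056x^4 - 2349x^3 + 2804x^2 - (2811/2)x
D (M_x E_{-3}) f = -14x^6 + 216x^5 - (2675/2)x^4 + 4224x^3 - 7047x^2 + 5608x - 2811/2
D f = -12x^5 + 10x^3 + 18x^2 - 4
E_{-3} D f = -12x^5 + 180x^4 - 1070x^3 + 3168x^2 - 4698x + 2804
M_x E_{-3} D f = -12x^6 + 180x^5 - 1070x^4 + 3168x^3 - 4698x^2 + 2804x
[D, M_x E_{-3}] f = -2x^6 + 36x^5 - (535/2)x^4 + 1056x^3 - 2349x^2 + 2804x - 2811/2

the result is g(x) = -2x^6 + 36x^5 - (535/2)x^4 + 1056x^3 - 2349x^2 + 2804x - 2811/2


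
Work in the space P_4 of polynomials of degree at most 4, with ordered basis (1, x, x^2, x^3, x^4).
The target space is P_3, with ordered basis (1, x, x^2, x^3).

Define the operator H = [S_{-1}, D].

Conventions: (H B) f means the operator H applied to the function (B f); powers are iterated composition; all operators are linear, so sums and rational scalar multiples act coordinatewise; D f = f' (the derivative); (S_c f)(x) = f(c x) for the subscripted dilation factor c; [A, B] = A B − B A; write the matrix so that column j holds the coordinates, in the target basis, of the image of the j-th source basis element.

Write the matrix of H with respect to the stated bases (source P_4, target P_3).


image of 1: 0
image of x: 2
image of x^2: -4x
image of x^3: 6x^2
image of x^4: -8x^3
each image's coordinates form column j of the matrix

the matrix is [[0, 2, 0, 0, 0]; [0, 0, -4, 0, 0]; [0, 0, 0, 6, 0]; [0, 0, 0, 0, -8]] (rows listed top to bottom)


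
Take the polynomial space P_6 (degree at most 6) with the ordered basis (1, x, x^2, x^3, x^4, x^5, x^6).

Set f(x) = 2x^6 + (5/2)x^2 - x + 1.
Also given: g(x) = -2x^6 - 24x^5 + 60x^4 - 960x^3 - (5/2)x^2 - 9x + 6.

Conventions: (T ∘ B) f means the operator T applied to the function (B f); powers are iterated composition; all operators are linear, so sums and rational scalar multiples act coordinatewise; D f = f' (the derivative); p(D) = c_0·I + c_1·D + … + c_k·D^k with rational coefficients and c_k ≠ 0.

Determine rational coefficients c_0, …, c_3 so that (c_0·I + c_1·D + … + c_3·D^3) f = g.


c_0 = -1, c_1 = -2, c_2 = 1, c_3 = -4

D^0 f = 2x^6 + (5/2)x^2 - x + 1
D^1 f = 12x^5 + 5x - 1
D^2 f = 60x^4 + 5
D^3 f = 240x^3
matching coefficients of g against c_0 f + c_1 Df + … from the top degree down determines the c_i
solution: c_0 = -1, c_1 = -2, c_2 = 1, c_3 = -4


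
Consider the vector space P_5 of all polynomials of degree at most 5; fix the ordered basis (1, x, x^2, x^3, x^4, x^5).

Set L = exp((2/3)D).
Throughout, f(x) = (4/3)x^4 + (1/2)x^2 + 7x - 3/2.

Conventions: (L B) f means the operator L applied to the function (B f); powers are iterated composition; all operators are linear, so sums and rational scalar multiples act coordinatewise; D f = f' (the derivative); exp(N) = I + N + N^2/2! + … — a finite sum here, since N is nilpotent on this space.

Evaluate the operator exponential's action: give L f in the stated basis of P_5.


order-1 term: (32/9)x^3 + (2/3)x + 14/3
order-2 term: (32/9)x^2 + 2/9
order-3 term: (128/81)x
order-4 term: 64/243
the series for exp((2/3)D) f terminates at order 4
exp((2/3)D) f = (4/3)x^4 + (32/9)x^3 + (73/18)x^2 + (749/81)x + 1775/486

the result is g(x) = (4/3)x^4 + (32/9)x^3 + (73/18)x^2 + (749/81)x + 1775/486


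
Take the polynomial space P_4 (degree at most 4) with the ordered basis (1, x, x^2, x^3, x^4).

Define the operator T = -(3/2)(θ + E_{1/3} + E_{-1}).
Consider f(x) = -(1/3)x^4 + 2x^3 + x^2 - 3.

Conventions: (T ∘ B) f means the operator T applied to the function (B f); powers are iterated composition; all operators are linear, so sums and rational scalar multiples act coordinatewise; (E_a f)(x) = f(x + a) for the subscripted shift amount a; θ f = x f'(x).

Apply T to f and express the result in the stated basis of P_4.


θ f = -(4/3)x^4 + 6x^3 + 2x^2
E_{1/3} f = -(1/3)x^4 + (14/9)x^3 + (25/9)x^2 + (104/81)x - 685/243
E_{-1} f = -(1/3)x^4 + (10/3)x^3 - 7x^2 + (16/3)x - 13/3
(θ + E_{1/3} + E_{-1}) f = -2x^4 + (98/9)x^3 - (20/9)x^2 + (536/81)x - 1738/243
(-(3/2)(θ + E_{1/3} + E_{-1})) f = 3x^4 - (49/3)x^3 + (10/3)x^2 - (268/27)x + 869/81

the image equals g(x) = 3x^4 - (49/3)x^3 + (10/3)x^2 - (268/27)x + 869/81


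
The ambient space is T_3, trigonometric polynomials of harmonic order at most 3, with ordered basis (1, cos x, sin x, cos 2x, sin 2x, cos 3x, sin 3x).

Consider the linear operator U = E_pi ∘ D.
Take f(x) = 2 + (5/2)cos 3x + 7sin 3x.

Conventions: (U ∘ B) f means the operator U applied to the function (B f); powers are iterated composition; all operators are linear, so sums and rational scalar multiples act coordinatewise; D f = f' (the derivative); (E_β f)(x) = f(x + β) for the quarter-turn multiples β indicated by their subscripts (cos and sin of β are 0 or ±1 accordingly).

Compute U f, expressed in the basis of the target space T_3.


the result is g(x) = -21cos 3x + (15/2)sin 3x

D f = 21cos 3x - (15/2)sin 3x
E_pi D f = -21cos 3x + (15/2)sin 3x


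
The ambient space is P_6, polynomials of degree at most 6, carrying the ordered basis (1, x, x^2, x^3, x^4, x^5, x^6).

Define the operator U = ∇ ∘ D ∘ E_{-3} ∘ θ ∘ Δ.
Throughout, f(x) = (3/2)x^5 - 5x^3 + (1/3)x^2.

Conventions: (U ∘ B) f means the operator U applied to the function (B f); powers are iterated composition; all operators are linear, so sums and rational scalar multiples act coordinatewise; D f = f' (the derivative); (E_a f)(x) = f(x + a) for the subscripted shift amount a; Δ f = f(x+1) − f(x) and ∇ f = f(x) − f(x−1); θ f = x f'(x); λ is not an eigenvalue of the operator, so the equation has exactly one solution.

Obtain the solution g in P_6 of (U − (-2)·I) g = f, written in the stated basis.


g(x) = (3/4)x^5 - (5/2)x^3 - (539/6)x^2 + (1125/2)x - 3495/4

write g with unknown coordinates in the stated basis and equate coefficients in (U − (-2)·I) g = f
solving from the highest basis element down gives g = (3/4)x^5 - (5/2)x^3 - (539/6)x^2 + (1125/2)x - 3495/4
check: U g = 180x^2 - 1125x + 3495/2
so U g − (-2)·g = (3/2)x^5 - 5x^3 + (1/3)x^2 = f ✓


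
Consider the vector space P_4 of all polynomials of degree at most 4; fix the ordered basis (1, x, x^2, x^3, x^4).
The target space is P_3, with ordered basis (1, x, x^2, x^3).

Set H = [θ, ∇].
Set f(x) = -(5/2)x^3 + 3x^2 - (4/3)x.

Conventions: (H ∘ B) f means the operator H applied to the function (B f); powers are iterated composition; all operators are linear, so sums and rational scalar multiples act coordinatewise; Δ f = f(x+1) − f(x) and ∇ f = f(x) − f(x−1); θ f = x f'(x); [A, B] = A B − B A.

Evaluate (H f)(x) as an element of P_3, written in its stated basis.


∇ f = -(15/2)x^2 + (27/2)x - 41/6
θ ∇ f = -15x^2 + (27/2)x
θ f = -(15/2)x^3 + 6x^2 - (4/3)x
∇ θ f = -(45/2)x^2 + (69/2)x - 89/6
[θ, ∇] f = (15/2)x^2 - 21x + 89/6

the image equals g(x) = (15/2)x^2 - 21x + 89/6


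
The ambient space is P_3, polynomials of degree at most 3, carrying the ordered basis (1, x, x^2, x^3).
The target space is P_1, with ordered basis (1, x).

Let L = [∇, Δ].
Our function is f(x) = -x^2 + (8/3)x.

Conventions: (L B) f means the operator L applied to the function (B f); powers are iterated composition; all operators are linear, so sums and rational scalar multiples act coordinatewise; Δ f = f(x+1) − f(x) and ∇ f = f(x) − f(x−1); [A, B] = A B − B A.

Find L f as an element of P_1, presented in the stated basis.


the image equals g(x) = 0

Δ f = -2x + 5/3
∇ Δ f = -2
∇ f = -2x + 11/3
Δ ∇ f = -2
[∇, Δ] f = 0


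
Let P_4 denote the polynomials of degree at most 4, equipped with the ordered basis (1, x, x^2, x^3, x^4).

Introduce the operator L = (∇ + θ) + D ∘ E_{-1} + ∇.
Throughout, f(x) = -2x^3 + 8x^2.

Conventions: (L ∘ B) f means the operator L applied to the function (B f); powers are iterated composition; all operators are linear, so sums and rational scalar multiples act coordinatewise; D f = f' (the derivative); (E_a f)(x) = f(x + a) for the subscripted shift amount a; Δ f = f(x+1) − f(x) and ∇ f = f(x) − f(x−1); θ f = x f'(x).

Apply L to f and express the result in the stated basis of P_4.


the image equals g(x) = -6x^3 - 2x^2 + 72x - 42

∇ f = -6x^2 + 22x - 10
θ f = -6x^3 + 16x^2
(∇ + θ) f = -6x^3 + 10x^2 + 22x - 10
E_{-1} f = -2x^3 + 14x^2 - 22x + 10
D E_{-1} f = -6x^2 + 28x - 22
∇ f = -6x^2 + 22x - 10
((∇ + θ) + D ∘ E_{-1} + ∇) f = -6x^3 - 2x^2 + 72x - 42


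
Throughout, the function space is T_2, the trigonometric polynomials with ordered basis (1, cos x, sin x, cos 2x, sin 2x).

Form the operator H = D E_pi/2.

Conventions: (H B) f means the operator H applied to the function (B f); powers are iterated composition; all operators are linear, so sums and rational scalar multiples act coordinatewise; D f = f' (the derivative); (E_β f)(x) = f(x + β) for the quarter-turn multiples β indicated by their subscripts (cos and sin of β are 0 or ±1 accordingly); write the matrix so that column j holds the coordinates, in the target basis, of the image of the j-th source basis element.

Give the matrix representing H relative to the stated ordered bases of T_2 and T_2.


image of 1: 0
image of cos x: -cos x
image of sin x: -sin x
image of cos 2x: 2sin 2x
image of sin 2x: -2cos 2x
each image's coordinates form column j of the matrix

the matrix is [[0, 0, 0, 0, 0]; [0, -1, 0, 0, 0]; [0, 0, -1, 0, 0]; [0, 0, 0, 0, -2]; [0, 0, 0, 2, 0]] (rows listed top to bottom)


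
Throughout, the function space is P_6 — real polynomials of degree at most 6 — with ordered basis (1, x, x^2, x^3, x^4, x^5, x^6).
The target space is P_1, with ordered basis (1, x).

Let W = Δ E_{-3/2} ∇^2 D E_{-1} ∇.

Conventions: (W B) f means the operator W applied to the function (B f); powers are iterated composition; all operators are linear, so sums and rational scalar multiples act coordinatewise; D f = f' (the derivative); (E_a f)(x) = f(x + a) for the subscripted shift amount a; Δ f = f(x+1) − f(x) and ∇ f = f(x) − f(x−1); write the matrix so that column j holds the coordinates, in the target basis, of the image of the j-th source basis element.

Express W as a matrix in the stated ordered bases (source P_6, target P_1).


image of 1: 0
image of x: 0
image of x^2: 0
image of x^3: 0
image of x^4: 0
image of x^5: 120
image of x^6: 720x - 2520
each image's coordinates form column j of the matrix

the matrix is [[0, 0, 0, 0, 0, 120, -2520]; [0, 0, 0, 0, 0, 0, 720]] (rows listed top to bottom)


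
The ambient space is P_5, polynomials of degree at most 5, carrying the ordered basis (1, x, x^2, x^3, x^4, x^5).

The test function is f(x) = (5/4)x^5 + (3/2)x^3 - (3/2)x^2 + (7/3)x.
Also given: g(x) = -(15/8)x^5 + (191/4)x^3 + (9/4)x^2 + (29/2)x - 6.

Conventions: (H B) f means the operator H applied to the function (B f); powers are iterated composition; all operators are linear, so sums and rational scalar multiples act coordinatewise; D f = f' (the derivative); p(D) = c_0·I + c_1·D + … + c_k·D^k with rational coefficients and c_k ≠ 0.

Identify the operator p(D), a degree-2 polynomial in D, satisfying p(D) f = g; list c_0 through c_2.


c_0 = -3/2, c_1 = 0, c_2 = 2

D^0 f = (5/4)x^5 + (3/2)x^3 - (3/2)x^2 + (7/3)x
D^1 f = (25/4)x^4 + (9/2)x^2 - 3x + 7/3
D^2 f = 25x^3 + 9x - 3
matching coefficients of g against c_0 f + c_1 Df + … from the top degree down determines the c_i
solution: c_0 = -3/2, c_1 = 0, c_2 = 2


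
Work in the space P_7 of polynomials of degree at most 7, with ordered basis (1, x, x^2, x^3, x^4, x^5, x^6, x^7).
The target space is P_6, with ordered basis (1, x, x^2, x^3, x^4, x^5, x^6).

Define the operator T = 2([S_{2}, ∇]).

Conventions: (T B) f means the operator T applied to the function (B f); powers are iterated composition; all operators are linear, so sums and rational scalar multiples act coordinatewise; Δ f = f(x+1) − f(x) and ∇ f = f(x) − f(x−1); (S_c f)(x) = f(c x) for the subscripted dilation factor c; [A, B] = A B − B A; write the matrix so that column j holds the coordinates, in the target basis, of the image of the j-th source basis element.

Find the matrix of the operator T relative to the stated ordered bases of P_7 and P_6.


the matrix is [[0, -2, 6, -14, 30, -62, 126, -254]; [0, 0, -8, 36, -112, 300, -744, 1764]; [0, 0, 0, -24, 144, -560, 1800, -5208]; [0, 0, 0, 0, -64, 480, -2240, 8400]; [0, 0, 0, 0, 0, -160, 1440, -7840]; [0, 0, 0, 0, 0, 0, -384, 4032]; [0, 0, 0, 0, 0, 0, 0, -896]] (rows listed top to bottom)

image of 1: 0
image of x: -2
image of x^2: -8x + 6
image of x^3: -24x^2 + 36x - 14
image of x^4: -64x^3 + 144x^2 - 112x + 30
image of x^5: -160x^4 + 480x^3 - 560x^2 + 300x - 62
image of x^6: -384x^5 + 1440x^4 - 2240x^3 + 1800x^2 - 744x + 126
image of x^7: -896x^6 + 4032x^5 - 7840x^4 + 8400x^3 - 5208x^2 + 1764x - 254
each image's coordinates form column j of the matrix


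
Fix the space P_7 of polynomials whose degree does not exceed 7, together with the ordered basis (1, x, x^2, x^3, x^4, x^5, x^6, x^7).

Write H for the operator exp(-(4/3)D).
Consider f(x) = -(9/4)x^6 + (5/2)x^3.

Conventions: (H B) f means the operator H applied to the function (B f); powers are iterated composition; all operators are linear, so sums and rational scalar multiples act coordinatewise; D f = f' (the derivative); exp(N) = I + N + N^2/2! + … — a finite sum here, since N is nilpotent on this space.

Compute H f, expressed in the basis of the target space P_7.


order-1 term: 18x^5 - 10x^2
order-2 term: -60x^4 + (40/3)x
order-3 term: (320/3)x^3 - 160/27
order-4 term: -(320/3)x^2
order-5 term: (512/9)x
order-6 term: -1024/81
the series for exp(-(4/3)D) f terminates at order 6
exp(-(4/3)D) f = -(9/4)x^6 + 18x^5 - 60x^4 + (655/6)x^3 - (350/3)x^2 + (632/9)x - 1504/81

g(x) = -(9/4)x^6 + 18x^5 - 60x^4 + (655/6)x^3 - (350/3)x^2 + (632/9)x - 1504/81


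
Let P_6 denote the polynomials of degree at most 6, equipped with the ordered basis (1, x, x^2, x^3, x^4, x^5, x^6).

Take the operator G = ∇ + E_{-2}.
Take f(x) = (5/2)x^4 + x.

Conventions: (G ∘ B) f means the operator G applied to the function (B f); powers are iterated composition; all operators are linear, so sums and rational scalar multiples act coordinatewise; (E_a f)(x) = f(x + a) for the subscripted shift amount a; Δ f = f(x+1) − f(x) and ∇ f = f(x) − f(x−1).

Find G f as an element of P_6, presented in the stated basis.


∇ f = 10x^3 - 15x^2 + 10x - 3/2
E_{-2} f = (5/2)x^4 - 20x^3 + 60x^2 - 79x + 38
(∇ + E_{-2}) f = (5/2)x^4 - 10x^3 + 45x^2 - 69x + 73/2

the result is g(x) = (5/2)x^4 - 10x^3 + 45x^2 - 69x + 73/2


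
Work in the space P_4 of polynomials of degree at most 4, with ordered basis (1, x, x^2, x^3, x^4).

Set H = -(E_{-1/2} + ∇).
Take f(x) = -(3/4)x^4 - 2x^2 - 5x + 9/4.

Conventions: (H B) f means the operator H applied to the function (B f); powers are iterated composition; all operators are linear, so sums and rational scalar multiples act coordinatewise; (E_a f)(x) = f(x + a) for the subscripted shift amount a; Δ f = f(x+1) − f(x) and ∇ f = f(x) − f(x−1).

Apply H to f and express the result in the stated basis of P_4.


g(x) = (3/4)x^4 + (3/2)x^3 - (11/8)x^2 + (77/8)x - 125/64

E_{-1/2} f = -(3/4)x^4 + (3/2)x^3 - (25/8)x^2 - (21/8)x + 269/64
∇ f = -3x^3 + (9/2)x^2 - 7x - 9/4
(E_{-1/2} + ∇) f = -(3/4)x^4 - (3/2)x^3 + (11/8)x^2 - (77/8)x + 125/64
(-(E_{-1/2} + ∇)) f = (3/4)x^4 + (3/2)x^3 - (11/8)x^2 + (77/8)x - 125/64


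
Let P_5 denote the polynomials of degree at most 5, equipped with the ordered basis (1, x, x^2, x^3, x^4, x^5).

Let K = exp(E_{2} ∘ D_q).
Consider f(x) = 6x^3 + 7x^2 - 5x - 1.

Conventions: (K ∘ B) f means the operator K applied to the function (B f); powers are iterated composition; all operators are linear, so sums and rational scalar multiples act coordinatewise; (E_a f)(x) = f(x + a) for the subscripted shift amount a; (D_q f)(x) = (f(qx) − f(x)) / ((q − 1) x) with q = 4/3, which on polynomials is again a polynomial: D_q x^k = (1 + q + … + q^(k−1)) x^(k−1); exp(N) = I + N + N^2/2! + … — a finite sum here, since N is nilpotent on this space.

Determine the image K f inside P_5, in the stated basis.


order-1 term: (74/3)x^2 + 115x + 379/3
order-2 term: (259/9)x + 2071/18
order-3 term: 259/27
the series for exp(E_{2} ∘ D_q) f terminates at order 3
exp(E_{2} ∘ D_q) f = 6x^3 + (95/3)x^2 + (1249/9)x + 13499/54

the result is g(x) = 6x^3 + (95/3)x^2 + (1249/9)x + 13499/54


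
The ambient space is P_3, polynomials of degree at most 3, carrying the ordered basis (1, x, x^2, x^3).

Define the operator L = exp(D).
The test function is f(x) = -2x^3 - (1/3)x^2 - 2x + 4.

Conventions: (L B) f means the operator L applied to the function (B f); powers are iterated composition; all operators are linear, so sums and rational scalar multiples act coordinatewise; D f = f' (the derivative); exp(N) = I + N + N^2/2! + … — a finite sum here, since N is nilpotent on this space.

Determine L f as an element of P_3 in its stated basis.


the image equals g(x) = -2x^3 - (19/3)x^2 - (26/3)x - 1/3

order-1 term: -6x^2 - (2/3)x - 2
order-2 term: -6x - 1/3
order-3 term: -2
the series for exp(D) f terminates at order 3
exp(D) f = -2x^3 - (19/3)x^2 - (26/3)x - 1/3


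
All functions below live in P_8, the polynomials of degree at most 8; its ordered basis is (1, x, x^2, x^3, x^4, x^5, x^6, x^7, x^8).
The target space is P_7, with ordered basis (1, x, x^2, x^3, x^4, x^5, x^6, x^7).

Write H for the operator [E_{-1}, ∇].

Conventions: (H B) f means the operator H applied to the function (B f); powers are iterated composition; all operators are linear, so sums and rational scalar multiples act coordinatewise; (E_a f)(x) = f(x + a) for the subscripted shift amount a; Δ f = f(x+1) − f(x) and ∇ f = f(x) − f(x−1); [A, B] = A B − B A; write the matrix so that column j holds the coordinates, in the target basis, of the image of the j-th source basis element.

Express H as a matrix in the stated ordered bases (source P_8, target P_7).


image of 1: 0
image of x: 0
image of x^2: 0
image of x^3: 0
image of x^4: 0
image of x^5: 0
image of x^6: 0
image of x^7: 0
image of x^8: 0
each image's coordinates form column j of the matrix

the matrix is [[0, 0, 0, 0, 0, 0, 0, 0, 0]; [0, 0, 0, 0, 0, 0, 0, 0, 0]; [0, 0, 0, 0, 0, 0, 0, 0, 0]; [0, 0, 0, 0, 0, 0, 0, 0, 0]; [0, 0, 0, 0, 0, 0, 0, 0, 0]; [0, 0, 0, 0, 0, 0, 0, 0, 0]; [0, 0, 0, 0, 0, 0, 0, 0, 0]; [0, 0, 0, 0, 0, 0, 0, 0, 0]] (rows listed top to bottom)


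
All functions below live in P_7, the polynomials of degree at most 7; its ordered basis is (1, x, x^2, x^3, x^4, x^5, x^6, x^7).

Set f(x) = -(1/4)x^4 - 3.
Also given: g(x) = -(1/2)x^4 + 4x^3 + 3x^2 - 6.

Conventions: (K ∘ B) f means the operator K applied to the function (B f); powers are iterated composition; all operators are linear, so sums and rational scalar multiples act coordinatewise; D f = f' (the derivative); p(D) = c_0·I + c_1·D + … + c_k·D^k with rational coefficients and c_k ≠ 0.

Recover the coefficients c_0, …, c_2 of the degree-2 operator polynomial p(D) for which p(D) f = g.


c_0 = 2, c_1 = -4, c_2 = -1

D^0 f = -(1/4)x^4 - 3
D^1 f = -x^3
D^2 f = -3x^2
matching coefficients of g against c_0 f + c_1 Df + … from the top degree down determines the c_i
solution: c_0 = 2, c_1 = -4, c_2 = -1


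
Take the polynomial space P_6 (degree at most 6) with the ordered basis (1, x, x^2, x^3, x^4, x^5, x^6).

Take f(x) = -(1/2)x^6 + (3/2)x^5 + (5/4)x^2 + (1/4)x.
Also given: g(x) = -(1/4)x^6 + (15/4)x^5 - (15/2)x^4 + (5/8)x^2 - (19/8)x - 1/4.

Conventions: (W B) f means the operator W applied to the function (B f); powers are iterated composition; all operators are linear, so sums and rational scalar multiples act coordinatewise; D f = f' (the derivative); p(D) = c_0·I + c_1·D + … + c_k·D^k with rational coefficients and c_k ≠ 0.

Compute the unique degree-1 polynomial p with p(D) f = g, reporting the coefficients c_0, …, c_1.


D^0 f = -(1/2)x^6 + (3/2)x^5 + (5/4)x^2 + (1/4)x
D^1 f = -3x^5 + (15/2)x^4 + (5/2)x + 1/4
matching coefficients of g against c_0 f + c_1 Df + … from the top degree down determines the c_i
solution: c_0 = 1/2, c_1 = -1

p(D) = (1/2)·I − D, i.e. c_0 = 1/2, c_1 = -1


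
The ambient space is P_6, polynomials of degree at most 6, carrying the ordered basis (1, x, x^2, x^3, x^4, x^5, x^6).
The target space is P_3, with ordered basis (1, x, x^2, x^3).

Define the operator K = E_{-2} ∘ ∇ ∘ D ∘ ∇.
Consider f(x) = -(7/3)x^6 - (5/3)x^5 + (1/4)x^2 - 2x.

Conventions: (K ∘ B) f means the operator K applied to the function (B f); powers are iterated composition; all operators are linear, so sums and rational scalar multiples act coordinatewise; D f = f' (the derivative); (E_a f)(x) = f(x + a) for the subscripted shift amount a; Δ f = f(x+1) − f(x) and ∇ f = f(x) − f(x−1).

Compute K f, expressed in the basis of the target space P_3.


∇ f = -14x^5 + (80/3)x^4 - 30x^3 + (55/3)x^2 - (31/6)x - 19/12
D ∇ f = -70x^4 + (320/3)x^3 - 90x^2 + (110/3)x - 31/6
∇ D ∇ f = -280x^3 + 740x^2 - 780x + 910/3
E_{-2} (∇ ∘ D ∘ ∇) f = -280x^3 + 2420x^2 - 7100x + 21190/3

g(x) = -280x^3 + 2420x^2 - 7100x + 21190/3


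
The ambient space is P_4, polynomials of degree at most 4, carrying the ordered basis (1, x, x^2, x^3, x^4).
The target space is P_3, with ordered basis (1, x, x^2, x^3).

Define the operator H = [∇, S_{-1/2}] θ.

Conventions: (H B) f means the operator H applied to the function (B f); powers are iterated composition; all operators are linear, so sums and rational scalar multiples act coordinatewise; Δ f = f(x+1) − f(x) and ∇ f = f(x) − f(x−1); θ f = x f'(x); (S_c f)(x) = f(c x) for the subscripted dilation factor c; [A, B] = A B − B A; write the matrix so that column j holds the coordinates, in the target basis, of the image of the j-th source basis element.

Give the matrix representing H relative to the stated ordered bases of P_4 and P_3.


image of 1: 0
image of x: -3/2
image of x^2: 3x + 3/2
image of x^3: -(27/8)x^2 - (27/8)x - 27/8
image of x^4: 3x^3 + (9/2)x^2 + 9x + 15/4
each image's coordinates form column j of the matrix

the matrix is [[0, -3/2, 3/2, -27/8, 15/4]; [0, 0, 3, -27/8, 9]; [0, 0, 0, -27/8, 9/2]; [0, 0, 0, 0, 3]] (rows listed top to bottom)


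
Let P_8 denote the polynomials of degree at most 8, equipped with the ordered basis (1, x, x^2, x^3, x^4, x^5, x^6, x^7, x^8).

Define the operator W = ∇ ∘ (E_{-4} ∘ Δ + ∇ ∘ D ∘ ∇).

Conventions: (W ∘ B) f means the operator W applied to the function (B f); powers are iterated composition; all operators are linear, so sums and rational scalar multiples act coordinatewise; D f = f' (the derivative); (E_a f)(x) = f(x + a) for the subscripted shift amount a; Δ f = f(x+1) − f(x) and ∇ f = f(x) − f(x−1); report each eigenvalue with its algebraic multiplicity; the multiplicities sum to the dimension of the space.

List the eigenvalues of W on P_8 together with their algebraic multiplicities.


λ = 0 (multiplicity 9)

image of 1: 0
image of x: 0
image of x^2: 2
image of x^3: 6x - 24
image of x^4: 12x^2 - 96x + 218
image of x^5: 20x^3 - 240x^2 + 1090x - 1500
image of x^6: 30x^4 - 480x^3 + 3270x^2 - 9000x + 9062
image of x^7: 42x^5 - 840x^4 + 7630x^3 - 31500x^2 + 63434x - 51324
image of x^8: 56x^6 - 1344x^5 + 15260x^4 - 84000x^3 + 253736x^2 - 410592x + 280562
the matrix is upper triangular; its diagonal is (0, 0, 0, 0, 0, 0, 0, 0, 0)
for a triangular matrix the eigenvalues are the diagonal entries, with algebraic multiplicity their repetition count


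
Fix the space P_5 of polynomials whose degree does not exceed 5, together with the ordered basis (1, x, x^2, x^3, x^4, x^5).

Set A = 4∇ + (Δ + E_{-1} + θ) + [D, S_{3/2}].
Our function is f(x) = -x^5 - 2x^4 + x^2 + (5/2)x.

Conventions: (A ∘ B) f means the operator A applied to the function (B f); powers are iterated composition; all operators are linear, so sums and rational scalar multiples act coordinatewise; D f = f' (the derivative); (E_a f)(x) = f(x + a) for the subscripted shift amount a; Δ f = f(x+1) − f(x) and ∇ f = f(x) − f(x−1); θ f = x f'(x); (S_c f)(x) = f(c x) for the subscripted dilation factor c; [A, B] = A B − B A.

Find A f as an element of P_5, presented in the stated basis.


the result is g(x) = -6x^5 - (1365/32)x^4 - (51/2)x^3 - 13x^2 - (15/2)x + 37/4

∇ f = -5x^4 + 2x^3 + 2x^2 - x + 5/2
(4∇) f = -20x^4 + 8x^3 + 8x^2 - 4x + 10
Δ f = -5x^4 - 18x^3 - 22x^2 - 11x + 1/2
E_{-1} f = -x^5 + 3x^4 - 2x^3 - x^2 + (7/2)x - 5/2
θ f = -5x^5 - 8x^4 + 2x^2 + (5/2)x
(Δ + E_{-1} + θ) f = -6x^5 - 10x^4 - 20x^3 - 21x^2 - 5x - 2
S_{3/2} f = -(243/32)x^5 - (81/8)x^4 + (9/4)x^2 + (15/4)x
D S_{3/2} f = -(1215/32)x^4 - (81/2)x^3 + (9/2)x + 15/4
D f = -5x^4 - 8x^3 + 2x + 5/2
S_{3/2} D f = -(405/16)x^4 - 27x^3 + 3x + 5/2
[D, S_{3/2}] f = -(405/32)x^4 - (27/2)x^3 + (3/2)x + 5/4
(4∇ + (Δ + E_{-1} + θ) + [D, S_{3/2}]) f = -6x^5 - (1365/32)x^4 - (51/2)x^3 - 13x^2 - (15/2)x + 37/4


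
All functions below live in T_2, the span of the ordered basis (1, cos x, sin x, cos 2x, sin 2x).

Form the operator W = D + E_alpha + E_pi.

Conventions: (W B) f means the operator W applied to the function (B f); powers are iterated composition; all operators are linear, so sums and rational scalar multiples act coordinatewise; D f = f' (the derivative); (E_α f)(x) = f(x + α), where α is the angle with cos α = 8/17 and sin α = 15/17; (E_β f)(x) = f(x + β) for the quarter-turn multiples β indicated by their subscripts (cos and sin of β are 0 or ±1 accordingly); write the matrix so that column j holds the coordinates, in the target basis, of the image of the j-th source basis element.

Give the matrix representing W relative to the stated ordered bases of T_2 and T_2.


the matrix is [[2, 0, 0, 0, 0]; [0, -9/17, 32/17, 0, 0]; [0, -32/17, -9/17, 0, 0]; [0, 0, 0, 128/289, 818/289]; [0, 0, 0, -818/289, 128/289]] (rows listed top to bottom)

image of 1: 2
image of cos x: -(9/17)cos x - (32/17)sin x
image of sin x: (32/17)cos x - (9/17)sin x
image of cos 2x: (128/289)cos 2x - (818/289)sin 2x
image of sin 2x: (818/289)cos 2x + (128/289)sin 2x
each image's coordinates form column j of the matrix


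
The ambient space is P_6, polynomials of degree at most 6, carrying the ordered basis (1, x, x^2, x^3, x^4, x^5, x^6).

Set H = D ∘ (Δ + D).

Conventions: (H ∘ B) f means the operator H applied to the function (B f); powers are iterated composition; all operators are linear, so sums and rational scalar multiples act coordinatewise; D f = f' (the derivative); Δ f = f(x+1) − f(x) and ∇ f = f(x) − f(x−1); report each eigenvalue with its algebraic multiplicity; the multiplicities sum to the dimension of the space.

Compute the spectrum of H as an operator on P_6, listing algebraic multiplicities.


λ = 0 (multiplicity 7)

image of 1: 0
image of x: 0
image of x^2: 4
image of x^3: 12x + 3
image of x^4: 24x^2 + 12x + 4
image of x^5: 40x^3 + 30x^2 + 20x + 5
image of x^6: 60x^4 + 60x^3 + 60x^2 + 30x + 6
the matrix is upper triangular; its diagonal is (0, 0, 0, 0, 0, 0, 0)
for a triangular matrix the eigenvalues are the diagonal entries, with algebraic multiplicity their repetition count


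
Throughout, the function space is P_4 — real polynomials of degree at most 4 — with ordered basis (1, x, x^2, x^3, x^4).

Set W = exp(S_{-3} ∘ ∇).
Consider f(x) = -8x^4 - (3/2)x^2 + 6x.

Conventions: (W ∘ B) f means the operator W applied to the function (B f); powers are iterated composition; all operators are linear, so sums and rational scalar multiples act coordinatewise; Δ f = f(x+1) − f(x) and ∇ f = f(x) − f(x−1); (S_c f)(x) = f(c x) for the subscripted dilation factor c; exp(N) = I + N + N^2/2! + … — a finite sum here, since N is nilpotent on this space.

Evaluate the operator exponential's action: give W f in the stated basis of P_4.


the result is g(x) = -8x^4 + 864x^3 + (24189/2)x^2 - 20625x - 8572

order-1 term: 864x^3 + 432x^2 + 105x + 31/2
order-2 term: 11664x^2 + 2592x + 537/2
order-3 term: -23328x - 3024
order-4 term: -5832
the series for exp(S_{-3} ∘ ∇) f terminates at order 4
exp(S_{-3} ∘ ∇) f = -8x^4 + 864x^3 + (24189/2)x^2 - 20625x - 8572


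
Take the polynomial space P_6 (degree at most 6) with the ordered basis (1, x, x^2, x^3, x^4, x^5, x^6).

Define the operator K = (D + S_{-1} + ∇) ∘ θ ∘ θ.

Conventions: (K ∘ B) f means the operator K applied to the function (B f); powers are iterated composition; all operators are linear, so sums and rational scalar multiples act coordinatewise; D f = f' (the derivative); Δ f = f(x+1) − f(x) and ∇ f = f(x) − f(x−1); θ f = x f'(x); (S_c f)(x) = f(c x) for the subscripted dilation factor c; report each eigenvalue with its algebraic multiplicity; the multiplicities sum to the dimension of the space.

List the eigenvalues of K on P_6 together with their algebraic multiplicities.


image of 1: 0
image of x: -x + 2
image of x^2: 4x^2 + 16x - 4
image of x^3: -9x^3 + 54x^2 - 27x + 9
image of x^4: 16x^4 + 128x^3 - 96x^2 + 64x - 16
image of x^5: -25x^5 + 250x^4 - 250x^3 + 250x^2 - 125x + 25
image of x^6: 36x^6 + 432x^5 - 540x^4 + 720x^3 - 540x^2 + 216x - 36
the matrix is upper triangular; its diagonal is (0, -1, 4, -9, 16, -25, 36)
for a triangular matrix the eigenvalues are the diagonal entries, with algebraic multiplicity their repetition count

λ = -25 (multiplicity 1), λ = -9 (multiplicity 1), λ = -1 (multiplicity 1), λ = 0 (multiplicity 1), λ = 4 (multiplicity 1), λ = 16 (multiplicity 1), λ = 36 (multiplicity 1)
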